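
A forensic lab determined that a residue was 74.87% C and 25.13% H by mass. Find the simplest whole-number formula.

Assume 100 g: 74.87 g C, 25.13 g H.
Moles — C: 74.87 / 12.01 = 6.234 mol; H: 25.13 / 1.008 = 24.93 mol
Ratios (÷ 6.234): C 1.000, H 3.999
Ratio ≈ 1:4, so the empirical formula is CH4

CH4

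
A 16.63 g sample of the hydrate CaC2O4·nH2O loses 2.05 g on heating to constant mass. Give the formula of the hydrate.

CaC2O4·H2O

Mass of anhydrous CaC2O4 = 16.63 − 2.05 = 14.58 g
mol H2O = 2.05 / 18.02 = 0.1138
Molar mass of CaC2O4 = 128.10 g/mol → mol CaC2O4 = 14.58 / 128.10 = 0.1138
n = 0.1138 / 0.1138 = 1.00 ≈ 1 → CaC2O4·H2O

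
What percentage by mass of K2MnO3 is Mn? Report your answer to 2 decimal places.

Molar mass = 2(39.10) + 1(54.94) + 3(16.00) = 181.140 g/mol
Mass of Mn per mole = 1 × 54.94 = 54.940 g
% Mn = 54.940 / 181.140 × 100 = 30.33%

30.33%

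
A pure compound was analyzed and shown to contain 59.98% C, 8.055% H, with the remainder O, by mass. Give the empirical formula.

C5H8O2

Assume 100 g: 59.98 g C, 8.055 g H, 31.965 g O.
C: 59.98 g ÷ 12.01 g/mol = 4.994 mol
H: 8.055 g ÷ 1.008 g/mol = 7.991 mol
O: 31.965 g ÷ 16.00 g/mol = 1.998 mol
Ratios (÷ 1.998): C 2.500, H 4.000, O 1.000
Scaling by 2: C 5.00, H 8.00, O 2.00 → C5H8O2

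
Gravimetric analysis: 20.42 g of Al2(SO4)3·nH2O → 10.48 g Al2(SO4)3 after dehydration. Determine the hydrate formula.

Al2(SO4)3·18H2O

Mass of water lost = 20.42 − 10.48 = 9.94 g → 9.94 / 18.02 = 0.5516 mol H2O
Molar mass of Al2(SO4)3 = 342.17 g/mol → mol Al2(SO4)3 = 10.48 / 342.17 = 0.03063
n = 0.5516 / 0.03063 = 18.01 ≈ 18 → Al2(SO4)3·18H2O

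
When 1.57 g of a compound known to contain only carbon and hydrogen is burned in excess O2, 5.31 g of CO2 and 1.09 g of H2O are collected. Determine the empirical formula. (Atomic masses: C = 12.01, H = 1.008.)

mol C = 5.31 / 44.01 = 0.1207; mass C = 0.1207 × 12.01 = 1.449 g
mol H = 2 × (1.09 / 18.02) = 0.1210; mass H = 0.1210 × 1.008 = 0.1219 g
Divide by the smallest (0.1207 mol C): C 1.000, H 1.003
≈ 1:1 → CH

CH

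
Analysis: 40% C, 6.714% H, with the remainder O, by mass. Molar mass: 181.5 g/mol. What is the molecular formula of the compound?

Assume 100 g: 40 g C, 6.714 g H, 53.286 g O.
C: 40 g ÷ 12.01 g/mol = 3.331 mol
H: 6.714 g ÷ 1.008 g/mol = 6.661 mol
O: 53.286 g ÷ 16.00 g/mol = 3.33 mol
Ratios (÷ 3.33): C 1.000, H 2.000, O 1.000
→ CH2O
Empirical-formula mass = 30.03 g/mol
n = 181.5 / 30.03 = 6.04 ≈ 6
Molecular formula = (CH2O)×6 = C6H12O6

C6H12O6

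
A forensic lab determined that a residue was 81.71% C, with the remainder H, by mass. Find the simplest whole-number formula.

C3H8

Assume 100 g: 81.71 g C, 18.29 g H.
n(C) = 81.71/12.01 = 6.803, n(H) = 18.29/1.008 = 18.14
Ratios (÷ 6.803): C 1.000, H 2.667
Multiply by 3: C 3.00, H 8.00 → C3H8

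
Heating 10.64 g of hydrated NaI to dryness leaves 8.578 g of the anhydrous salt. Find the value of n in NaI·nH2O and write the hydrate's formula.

Mass of water lost = 10.64 − 8.578 = 2.062 g → 2.062 / 18.02 = 0.1144 mol H2O
Molar mass of NaI = 149.89 g/mol → mol NaI = 8.578 / 149.89 = 0.05723
n = 0.1144 / 0.05723 = 2.00 ≈ 2 → NaI·2H2O

NaI·2H2O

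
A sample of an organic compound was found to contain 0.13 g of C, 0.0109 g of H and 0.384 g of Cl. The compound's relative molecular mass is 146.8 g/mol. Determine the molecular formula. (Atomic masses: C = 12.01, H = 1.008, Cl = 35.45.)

C3H3Cl3

Moles — C: 0.13 / 12.01 = 0.01082 mol; H: 0.0109 / 1.008 = 0.01081 mol; Cl: 0.384 / 35.45 = 0.01083 mol
Divide by the smallest (0.01081 mol H): C 1.001, H 1.000, Cl 1.002
Ratio ≈ 1:1:1, so the empirical formula is CHCl
Empirical-formula mass = 48.47 g/mol
n = 146.8 / 48.47 = 3.03 ≈ 3
Molecular formula = (CHCl)×3 = C3H3Cl3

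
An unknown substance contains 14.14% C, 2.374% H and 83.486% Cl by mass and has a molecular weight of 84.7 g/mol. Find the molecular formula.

CH2Cl2

Assume 100 g: 14.14 g C, 2.374 g H, 83.486 g Cl.
C: 14.14 g ÷ 12.01 g/mol = 1.177 mol
H: 2.374 g ÷ 1.008 g/mol = 2.355 mol
Cl: 83.486 g ÷ 35.45 g/mol = 2.355 mol
Ratios (÷ 1.177): C 1.000, H 2.000, Cl 2.000
→ CH2Cl2
Empirical-formula mass = 84.93 g/mol
n = 84.7 / 84.93 = 1.00 ≈ 1
Molecular formula = empirical formula = CH2Cl2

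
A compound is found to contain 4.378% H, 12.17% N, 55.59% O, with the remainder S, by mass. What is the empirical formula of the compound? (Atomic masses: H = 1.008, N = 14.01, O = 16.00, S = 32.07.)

H5NO4S

Assume 100 g: 4.378 g H, 12.17 g N, 55.59 g O, 27.862 g S.
H: 4.378 g ÷ 1.008 g/mol = 4.343 mol
N: 12.17 g ÷ 14.01 g/mol = 0.8687 mol
O: 55.59 g ÷ 16.00 g/mol = 3.474 mol
S: 27.862 g ÷ 32.07 g/mol = 0.8688 mol
Divide by the smallest (0.8687 mol N): H 5.000, N 1.000, O 4.000, S 1.000
Ratio ≈ 5:1:4:1, so the empirical formula is H5NO4S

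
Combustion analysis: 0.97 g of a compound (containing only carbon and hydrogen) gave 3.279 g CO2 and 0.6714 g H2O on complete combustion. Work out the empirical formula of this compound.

CH

mol C = 3.279 / 44.01 = 0.07451; mass C = 0.07451 × 12.01 = 0.8948 g
mol H = 2 × (0.6714 / 18.02) = 0.07452; mass H = 0.07452 × 1.008 = 0.07511 g
Divide by the smallest (0.07451 mol C): C 1.000, H 1.000
≈ 1:1 → CH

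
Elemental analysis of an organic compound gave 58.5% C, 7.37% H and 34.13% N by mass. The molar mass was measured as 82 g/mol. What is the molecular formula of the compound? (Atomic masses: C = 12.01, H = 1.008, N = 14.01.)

C4H6N2

Assume 100 g: 58.5 g C, 7.37 g H, 34.13 g N.
Moles — C: 58.5 / 12.01 = 4.871 mol; H: 7.37 / 1.008 = 7.312 mol; N: 34.13 / 14.01 = 2.436 mol
Divide by the smallest (2.436 mol N): C 1.999, H 3.001, N 1.000
≈ 2:3:1 → C2H3N
Empirical-formula mass = 41.05 g/mol
n = 82 / 41.05 = 2.00 ≈ 2
Molecular formula = (C2H3N)×2 = C4H6N2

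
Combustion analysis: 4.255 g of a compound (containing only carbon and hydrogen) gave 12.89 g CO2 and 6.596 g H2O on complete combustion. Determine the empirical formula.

mol C = 12.89 / 44.01 = 0.2929; mass C = 0.2929 × 12.01 = 3.518 g
mol H = 2 × (6.596 / 18.02) = 0.7321; mass H = 0.7321 × 1.008 = 0.7379 g
Smallest is C at 0.2929 mol; normalising gives C 1.000, H 2.500
Scaling by 2: C 2.00, H 5.00 → C2H5

C2H5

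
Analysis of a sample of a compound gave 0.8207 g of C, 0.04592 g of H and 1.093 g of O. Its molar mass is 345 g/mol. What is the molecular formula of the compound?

n(C) = 0.8207/12.01 = 0.06833, n(H) = 0.04592/1.008 = 0.04556, n(O) = 1.093/16.00 = 0.06831
Ratios (÷ 0.04556): C 1.500, H 1.000, O 1.500
Scaling by 2: C 3.00, H 2.00, O 3.00 → C3H2O3
Empirical-formula mass = 86.05 g/mol
n = 345 / 86.05 = 4.01 ≈ 4
Molecular formula = (C3H2O3)×4 = C12H8O12

C12H8O12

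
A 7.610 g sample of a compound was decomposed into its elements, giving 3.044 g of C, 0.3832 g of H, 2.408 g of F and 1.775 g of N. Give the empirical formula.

C2H3FN

C: 3.044 g ÷ 12.01 g/mol = 0.2535 mol
H: 0.3832 g ÷ 1.008 g/mol = 0.3802 mol
F: 2.408 g ÷ 19.00 g/mol = 0.1267 mol
N: 1.775 g ÷ 14.01 g/mol = 0.1267 mol
Ratios (÷ 0.1267): C 2.001, H 3.001, F 1.000, N 1.000
Ratio ≈ 2:3:1:1, so the empirical formula is C2H3FN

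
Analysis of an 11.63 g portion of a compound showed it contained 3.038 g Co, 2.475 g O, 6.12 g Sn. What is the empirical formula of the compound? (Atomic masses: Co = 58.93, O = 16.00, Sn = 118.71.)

n(Co) = 3.038/58.93 = 0.05155, n(O) = 2.475/16.00 = 0.1547, n(Sn) = 6.12/118.71 = 0.05155
Ratios (÷ 0.05155): Co 1.000, O 3.001, Sn 1.000
≈ 1:3:1 → CoO3Sn

CoO3Sn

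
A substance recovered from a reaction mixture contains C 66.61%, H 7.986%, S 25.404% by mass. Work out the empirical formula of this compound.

Assume 100 g: 66.61 g C, 7.986 g H, 25.404 g S.
n(C) = 66.61/12.01 = 5.546, n(H) = 7.986/1.008 = 7.923, n(S) = 25.404/32.07 = 0.7921
Divide by the smallest (0.7921 mol S): C 7.002, H 10.002, S 1.000
≈ 7:10:1 → C7H10S

C7H10S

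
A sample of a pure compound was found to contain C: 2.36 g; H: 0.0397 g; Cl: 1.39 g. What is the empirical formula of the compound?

C: 2.36 g ÷ 12.01 g/mol = 0.1965 mol
H: 0.0397 g ÷ 1.008 g/mol = 0.03938 mol
Cl: 1.39 g ÷ 35.45 g/mol = 0.03921 mol
Smallest is Cl at 0.03921 mol; normalising gives C 5.012, H 1.004, Cl 1.000
Ratio ≈ 5:1:1, so the empirical formula is C5HCl

C5HCl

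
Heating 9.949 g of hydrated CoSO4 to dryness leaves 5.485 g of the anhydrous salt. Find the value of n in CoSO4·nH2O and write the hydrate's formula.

CoSO4·7H2O

Mass of water lost = 9.949 − 5.485 = 4.464 g → 4.464 / 18.02 = 0.2477 mol H2O
Molar mass of CoSO4 = 155.00 g/mol → mol CoSO4 = 5.485 / 155.00 = 0.03539
n = 0.2477 / 0.03539 = 7.00 ≈ 7 → CoSO4·7H2O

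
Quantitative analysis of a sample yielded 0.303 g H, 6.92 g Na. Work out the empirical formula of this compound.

HNa

n(H) = 0.303/1.008 = 0.3006, n(Na) = 6.92/22.99 = 0.301
Ratios (÷ 0.3006): H 1.000, Na 1.001
≈ 1:1 → HNa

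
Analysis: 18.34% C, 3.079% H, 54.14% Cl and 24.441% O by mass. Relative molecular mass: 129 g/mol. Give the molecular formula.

Assume 100 g: 18.34 g C, 3.079 g H, 54.14 g Cl, 24.441 g O.
C: 18.34 g ÷ 12.01 g/mol = 1.527 mol
H: 3.079 g ÷ 1.008 g/mol = 3.055 mol
Cl: 54.14 g ÷ 35.45 g/mol = 1.527 mol
O: 24.441 g ÷ 16.00 g/mol = 1.528 mol
Divide by the smallest (1.527 mol C): C 1.000, H 2.000, Cl 1.000, O 1.000
→ CH2ClO
Empirical-formula mass = 65.48 g/mol
n = 129 / 65.48 = 1.97 ≈ 2
Molecular formula = (CH2ClO)×2 = C2H4Cl2O2

C2H4Cl2O2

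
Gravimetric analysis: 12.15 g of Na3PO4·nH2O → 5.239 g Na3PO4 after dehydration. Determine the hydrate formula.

Na3PO4·12H2O

Mass of water lost = 12.15 − 5.239 = 6.911 g → 6.911 / 18.02 = 0.3835 mol H2O
Molar mass of Na3PO4 = 163.94 g/mol → mol Na3PO4 = 5.239 / 163.94 = 0.03196
n = 0.3835 / 0.03196 = 12.00 ≈ 12 → Na3PO4·12H2O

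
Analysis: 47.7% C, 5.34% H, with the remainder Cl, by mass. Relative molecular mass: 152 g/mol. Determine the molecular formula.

C6H8Cl2

Assume 100 g: 47.7 g C, 5.34 g H, 46.96 g Cl.
C: 47.7 g ÷ 12.01 g/mol = 3.972 mol
H: 5.34 g ÷ 1.008 g/mol = 5.298 mol
Cl: 46.96 g ÷ 35.45 g/mol = 1.325 mol
Smallest is Cl at 1.325 mol; normalising gives C 2.998, H 3.999, Cl 1.000
≈ 3:4:1 → C3H4Cl
Empirical-formula mass = 75.51 g/mol
n = 152 / 75.51 = 2.01 ≈ 2
Molecular formula = (C3H4Cl)×2 = C6H8Cl2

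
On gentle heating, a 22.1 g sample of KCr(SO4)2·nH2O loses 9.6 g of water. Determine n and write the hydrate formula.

Mass of anhydrous KCr(SO4)2 = 22.1 − 9.6 = 12.5 g
mol H2O = 9.6 / 18.02 = 0.5327
Molar mass of KCr(SO4)2 = 283.24 g/mol → mol KCr(SO4)2 = 12.5 / 283.24 = 0.04413
n = 0.5327 / 0.04413 = 12.07 ≈ 12 → KCr(SO4)2·12H2O

KCr(SO4)2·12H2O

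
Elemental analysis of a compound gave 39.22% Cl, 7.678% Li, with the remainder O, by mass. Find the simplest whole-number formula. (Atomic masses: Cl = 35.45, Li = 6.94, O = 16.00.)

ClLiO3

Assume 100 g: 39.22 g Cl, 7.678 g Li, 53.102 g O.
Cl: 39.22 g ÷ 35.45 g/mol = 1.106 mol
Li: 7.678 g ÷ 6.94 g/mol = 1.106 mol
O: 53.102 g ÷ 16.00 g/mol = 3.319 mol
Smallest is Li at 1.106 mol; normalising gives Cl 1.000, Li 1.000, O 3.000
Ratio ≈ 1:1:3, so the empirical formula is ClLiO3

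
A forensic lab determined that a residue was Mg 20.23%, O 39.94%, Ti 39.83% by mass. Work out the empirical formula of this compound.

MgO3Ti

Assume 100 g: 20.23 g Mg, 39.94 g O, 39.83 g Ti.
Mg: 20.23 g ÷ 24.31 g/mol = 0.8322 mol
O: 39.94 g ÷ 16.00 g/mol = 2.496 mol
Ti: 39.83 g ÷ 47.87 g/mol = 0.832 mol
Divide by the smallest (0.832 mol Ti): Mg 1.000, O 3.000, Ti 1.000
→ MgO3Ti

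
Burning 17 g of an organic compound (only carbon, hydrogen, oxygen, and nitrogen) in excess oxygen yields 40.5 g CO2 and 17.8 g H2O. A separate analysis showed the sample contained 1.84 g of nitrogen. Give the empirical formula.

mol C = 40.5 / 44.01 = 0.9202; mass C = 0.9202 × 12.01 = 11.05 g
mol H = 2 × (17.8 / 18.02) = 1.976; mass H = 1.976 × 1.008 = 1.991 g
mol N = 1.84 / 14.01 = 0.1313
mass O = 17 − (14.88) = 2.116 g → mol O = 0.1323
Smallest is N at 0.1313 mol; normalising gives C 7.007, H 15.042, N 1.000, O 1.007
Ratio ≈ 7:15:1:1, so the empirical formula is C7H15NO

C7H15NO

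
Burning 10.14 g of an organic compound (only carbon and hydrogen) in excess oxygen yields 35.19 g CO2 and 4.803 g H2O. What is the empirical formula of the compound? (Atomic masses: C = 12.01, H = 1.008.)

mol C = 35.19 / 44.01 = 0.7996; mass C = 0.7996 × 12.01 = 9.603 g
mol H = 2 × (4.803 / 18.02) = 0.5331; mass H = 0.5331 × 1.008 = 0.5373 g
Divide by the smallest (0.5331 mol H): C 1.500, H 1.000
Multiply by 2: C 3.00, H 2.00 → C3H2

C3H2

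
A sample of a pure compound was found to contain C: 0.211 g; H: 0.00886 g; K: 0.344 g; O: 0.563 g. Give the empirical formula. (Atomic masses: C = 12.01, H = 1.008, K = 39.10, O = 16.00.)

n(C) = 0.211/12.01 = 0.01757, n(H) = 0.00886/1.008 = 0.00879, n(K) = 0.344/39.10 = 0.008798, n(O) = 0.563/16.00 = 0.03519
Smallest is H at 0.00879 mol; normalising gives C 1.999, H 1.000, K 1.001, O 4.003
→ C2HKO4

C2HKO4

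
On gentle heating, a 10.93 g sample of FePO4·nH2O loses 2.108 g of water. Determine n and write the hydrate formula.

FePO4·2H2O

Mass of anhydrous FePO4 = 10.93 − 2.108 = 8.822 g
mol H2O = 2.108 / 18.02 = 0.117
Molar mass of FePO4 = 150.82 g/mol → mol FePO4 = 8.822 / 150.82 = 0.05849
n = 0.117 / 0.05849 = 2.00 ≈ 2 → FePO4·2H2O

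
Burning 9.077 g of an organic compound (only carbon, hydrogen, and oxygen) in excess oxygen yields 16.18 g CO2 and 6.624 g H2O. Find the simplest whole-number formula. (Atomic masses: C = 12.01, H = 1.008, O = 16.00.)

C3H6O2

mol C = 16.18 / 44.01 = 0.3676; mass C = 0.3676 × 12.01 = 4.415 g
mol H = 2 × (6.624 / 18.02) = 0.7352; mass H = 0.7352 × 1.008 = 0.7411 g
mass O = 9.077 − (5.156) = 3.921 g → mol O = 0.2450
Divide by the smallest (0.245 mol O): C 1.500, H 3.000, O 1.000
Scaling by 2: C 3.00, H 6.00, O 2.00 → C3H6O2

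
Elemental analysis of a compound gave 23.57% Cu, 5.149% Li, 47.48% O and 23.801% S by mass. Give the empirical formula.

Assume 100 g: 23.57 g Cu, 5.149 g Li, 47.48 g O, 23.801 g S.
n(Cu) = 23.57/63.55 = 0.3709, n(Li) = 5.149/6.94 = 0.7419, n(O) = 47.48/16.00 = 2.967, n(S) = 23.801/32.07 = 0.7422
Ratios (÷ 0.3709): Cu 1.000, Li 2.000, O 8.001, S 2.001
≈ 1:2:8:2 → CuLi2O8S2

CuLi2O8S2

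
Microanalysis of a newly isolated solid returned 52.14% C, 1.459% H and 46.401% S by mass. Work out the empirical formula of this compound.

Assume 100 g: 52.14 g C, 1.459 g H, 46.401 g S.
C: 52.14 g ÷ 12.01 g/mol = 4.341 mol
H: 1.459 g ÷ 1.008 g/mol = 1.447 mol
S: 46.401 g ÷ 32.07 g/mol = 1.447 mol
Divide by the smallest (1.447 mol S): C 3.001, H 1.000, S 1.000
Ratio ≈ 3:1:1, so the empirical formula is C3HS

C3HS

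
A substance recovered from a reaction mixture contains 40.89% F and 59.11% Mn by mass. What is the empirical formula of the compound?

F2Mn

Assume 100 g: 40.89 g F, 59.11 g Mn.
n(F) = 40.89/19.00 = 2.152, n(Mn) = 59.11/54.94 = 1.076
Ratios (÷ 1.076): F 2.000, Mn 1.000
≈ 2:1 → F2Mn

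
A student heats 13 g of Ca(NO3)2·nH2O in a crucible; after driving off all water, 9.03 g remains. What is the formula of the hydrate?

Mass of water lost = 13 − 9.03 = 3.97 g → 3.97 / 18.02 = 0.2203 mol H2O
Molar mass of Ca(NO3)2 = 164.10 g/mol → mol Ca(NO3)2 = 9.03 / 164.10 = 0.05503
n = 0.2203 / 0.05503 = 4.00 ≈ 4 → Ca(NO3)2·4H2O

Ca(NO3)2·4H2O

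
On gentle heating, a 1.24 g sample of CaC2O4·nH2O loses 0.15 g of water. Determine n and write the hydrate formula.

CaC2O4·H2O

Mass of anhydrous CaC2O4 = 1.24 − 0.15 = 1.09 g
mol H2O = 0.15 / 18.02 = 0.008324
Molar mass of CaC2O4 = 128.10 g/mol → mol CaC2O4 = 1.09 / 128.10 = 0.008509
n = 0.008324 / 0.008509 = 0.98 ≈ 1 → CaC2O4·H2O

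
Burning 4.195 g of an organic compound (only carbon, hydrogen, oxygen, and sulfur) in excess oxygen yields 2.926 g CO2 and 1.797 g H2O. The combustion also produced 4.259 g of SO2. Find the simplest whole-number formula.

CH3OS

mol C = 2.926 / 44.01 = 0.06648; mass C = 0.06648 × 12.01 = 0.7985 g
mol H = 2 × (1.797 / 18.02) = 0.1994; mass H = 0.1994 × 1.008 = 0.2010 g
mol S = 4.259 / 64.07 = 0.06647; mass S = 2.132 g
mass O = 4.195 − (3.131) = 1.064 g → mol O = 0.06648
Ratios (÷ 0.06647): C 1.000, H 3.000, O 1.000, S 1.000
≈ 1:3:1:1 → CH3OS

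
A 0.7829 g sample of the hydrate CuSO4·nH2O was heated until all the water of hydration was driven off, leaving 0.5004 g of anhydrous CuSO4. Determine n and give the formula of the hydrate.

Mass of water lost = 0.7829 − 0.5004 = 0.2825 g → 0.2825 / 18.02 = 0.01568 mol H2O
Molar mass of CuSO4 = 159.62 g/mol → mol CuSO4 = 0.5004 / 159.62 = 0.003135
n = 0.01568 / 0.003135 = 5.00 ≈ 5 → CuSO4·5H2O

CuSO4·5H2O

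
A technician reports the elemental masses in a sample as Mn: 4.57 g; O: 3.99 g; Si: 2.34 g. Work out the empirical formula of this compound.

MnO3Si

n(Mn) = 4.57/54.94 = 0.08318, n(O) = 3.99/16.00 = 0.2494, n(Si) = 2.34/28.09 = 0.0833
Divide by the smallest (0.08318 mol Mn): Mn 1.000, O 2.998, Si 1.001
≈ 1:3:1 → MnO3Si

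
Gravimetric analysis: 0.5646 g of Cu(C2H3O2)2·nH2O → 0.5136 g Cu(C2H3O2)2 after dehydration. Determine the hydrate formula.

Mass of water lost = 0.5646 − 0.5136 = 0.051 g → 0.051 / 18.02 = 0.00283 mol H2O
Molar mass of Cu(C2H3O2)2 = 181.64 g/mol → mol Cu(C2H3O2)2 = 0.5136 / 181.64 = 0.002828
n = 0.00283 / 0.002828 = 1.00 ≈ 1 → Cu(C2H3O2)2·H2O

Cu(C2H3O2)2·H2O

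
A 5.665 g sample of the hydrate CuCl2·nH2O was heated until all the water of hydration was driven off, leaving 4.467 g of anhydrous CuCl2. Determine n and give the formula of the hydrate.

CuCl2·2H2O

Mass of water lost = 5.665 − 4.467 = 1.198 g → 1.198 / 18.02 = 0.06648 mol H2O
Molar mass of CuCl2 = 134.45 g/mol → mol CuCl2 = 4.467 / 134.45 = 0.03322
n = 0.06648 / 0.03322 = 2.00 ≈ 2 → CuCl2·2H2O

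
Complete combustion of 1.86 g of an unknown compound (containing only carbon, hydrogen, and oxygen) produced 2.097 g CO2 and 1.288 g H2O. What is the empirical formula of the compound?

mol C = 2.097 / 44.01 = 0.04765; mass C = 0.04765 × 12.01 = 0.5723 g
mol H = 2 × (1.288 / 18.02) = 0.1430; mass H = 0.1430 × 1.008 = 0.1441 g
mass O = 1.86 − (0.7164) = 1.144 g → mol O = 0.07148
Smallest is C at 0.04765 mol; normalising gives C 1.000, H 3.000, O 1.500
Scaling by 2: C 2.00, H 6.00, O 3.00 → C2H6O3

C2H6O3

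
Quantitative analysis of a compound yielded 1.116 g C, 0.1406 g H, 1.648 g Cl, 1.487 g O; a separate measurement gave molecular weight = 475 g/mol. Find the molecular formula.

C10H15Cl5O10

n(C) = 1.116/12.01 = 0.09292, n(H) = 0.1406/1.008 = 0.1395, n(Cl) = 1.648/35.45 = 0.04649, n(O) = 1.487/16.00 = 0.09294
Divide by the smallest (0.04649 mol Cl): C 1.999, H 3.000, Cl 1.000, O 1.999
Ratio ≈ 2:3:1:2, so the empirical formula is C2H3ClO2
Empirical-formula mass = 94.49 g/mol
n = 475 / 94.49 = 5.03 ≈ 5
Molecular formula = (C2H3ClO2)×5 = C10H15Cl5O10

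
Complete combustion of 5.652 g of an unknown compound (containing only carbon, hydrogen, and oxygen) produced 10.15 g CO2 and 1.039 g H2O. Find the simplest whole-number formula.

mol C = 10.15 / 44.01 = 0.2306; mass C = 0.2306 × 12.01 = 2.770 g
mol H = 2 × (1.039 / 18.02) = 0.1153; mass H = 0.1153 × 1.008 = 0.1162 g
mass O = 5.652 − (2.886) = 2.766 g → mol O = 0.1729
Smallest is H at 0.1153 mol; normalising gives C 2.000, H 1.000, O 1.499
×2: C 4.00, H 2.00, O 3.00 → C4H2O3

C4H2O3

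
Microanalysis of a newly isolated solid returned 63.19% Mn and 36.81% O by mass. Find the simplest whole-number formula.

MnO2

Assume 100 g: 63.19 g Mn, 36.81 g O.
n(Mn) = 63.19/54.94 = 1.15, n(O) = 36.81/16.00 = 2.301
Divide by the smallest (1.15 mol Mn): Mn 1.000, O 2.000
≈ 1:2 → MnO2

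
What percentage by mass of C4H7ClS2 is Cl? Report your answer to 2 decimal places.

Molar mass = 4(12.01) + 7(1.008) + 1(35.45) + 2(32.07) = 154.686 g/mol
Mass of Cl per mole = 1 × 35.45 = 35.450 g
% Cl = 35.450 / 154.686 × 100 = 22.92%

22.92%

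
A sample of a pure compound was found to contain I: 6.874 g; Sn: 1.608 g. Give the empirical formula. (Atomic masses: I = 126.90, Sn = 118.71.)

n(I) = 6.874/126.90 = 0.05417, n(Sn) = 1.608/118.71 = 0.01355
Ratios (÷ 0.01355): I 3.999, Sn 1.000
Ratio ≈ 4:1, so the empirical formula is I4Sn

I4Sn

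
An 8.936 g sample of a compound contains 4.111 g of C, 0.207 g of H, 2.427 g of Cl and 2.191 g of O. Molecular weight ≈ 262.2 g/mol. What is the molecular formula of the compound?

Moles — C: 4.111 / 12.01 = 0.3423 mol; H: 0.207 / 1.008 = 0.2054 mol; Cl: 2.427 / 35.45 = 0.06846 mol; O: 2.191 / 16.00 = 0.1369 mol
Divide by the smallest (0.06846 mol Cl): C 5.000, H 3.000, Cl 1.000, O 2.000
→ C5H3ClO2
Empirical-formula mass = 130.52 g/mol
n = 262.2 / 130.52 = 2.01 ≈ 2
Molecular formula = (C5H3ClO2)×2 = C10H6Cl2O4

C10H6Cl2O4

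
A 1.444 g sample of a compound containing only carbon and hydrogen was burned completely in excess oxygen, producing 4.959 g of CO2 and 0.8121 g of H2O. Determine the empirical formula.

C5H4

mol C = 4.959 / 44.01 = 0.1127; mass C = 0.1127 × 12.01 = 1.353 g
mol H = 2 × (0.8121 / 18.02) = 0.09013; mass H = 0.09013 × 1.008 = 0.09085 g
Smallest is H at 0.09013 mol; normalising gives C 1.250, H 1.000
Scaling by 4: C 5.00, H 4.00 → C5H4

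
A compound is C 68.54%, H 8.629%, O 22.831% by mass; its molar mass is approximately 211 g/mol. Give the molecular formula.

C12H18O3

Assume 100 g: 68.54 g C, 8.629 g H, 22.831 g O.
n(C) = 68.54/12.01 = 5.707, n(H) = 8.629/1.008 = 8.561, n(O) = 22.831/16.00 = 1.427
Smallest is O at 1.427 mol; normalising gives C 3.999, H 5.999, O 1.000
Ratio ≈ 4:6:1, so the empirical formula is C4H6O
Empirical-formula mass = 70.09 g/mol
n = 211 / 70.09 = 3.01 ≈ 3
Molecular formula = (C4H6O)×3 = C12H18O3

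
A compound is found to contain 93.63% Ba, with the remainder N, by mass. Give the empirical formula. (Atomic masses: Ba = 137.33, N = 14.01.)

Ba3N2

Assume 100 g: 93.63 g Ba, 6.37 g N.
Ba: 93.63 g ÷ 137.33 g/mol = 0.6818 mol
N: 6.37 g ÷ 14.01 g/mol = 0.4547 mol
Divide by the smallest (0.4547 mol N): Ba 1.500, N 1.000
×2: Ba 3.00, N 2.00 → Ba3N2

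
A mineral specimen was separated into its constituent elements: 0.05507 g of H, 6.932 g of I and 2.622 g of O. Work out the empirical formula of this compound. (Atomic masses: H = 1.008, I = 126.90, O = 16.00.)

HIO3

n(H) = 0.05507/1.008 = 0.05463, n(I) = 6.932/126.90 = 0.05463, n(O) = 2.622/16.00 = 0.1639
Divide by the smallest (0.05463 mol I): H 1.000, I 1.000, O 3.000
→ HIO3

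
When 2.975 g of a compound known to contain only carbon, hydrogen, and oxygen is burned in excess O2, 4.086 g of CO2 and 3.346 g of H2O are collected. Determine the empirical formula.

mol C = 4.086 / 44.01 = 0.09284; mass C = 0.09284 × 12.01 = 1.115 g
mol H = 2 × (3.346 / 18.02) = 0.3714; mass H = 0.3714 × 1.008 = 0.3743 g
mass O = 2.975 − (1.489) = 1.486 g → mol O = 0.09285
Ratios (÷ 0.09284): C 1.000, H 4.000, O 1.000
→ CH4O

CH4O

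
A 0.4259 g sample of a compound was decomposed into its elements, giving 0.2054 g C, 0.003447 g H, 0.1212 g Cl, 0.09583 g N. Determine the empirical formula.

C: 0.2054 g ÷ 12.01 g/mol = 0.0171 mol
H: 0.003447 g ÷ 1.008 g/mol = 0.00342 mol
Cl: 0.1212 g ÷ 35.45 g/mol = 0.003419 mol
N: 0.09583 g ÷ 14.01 g/mol = 0.00684 mol
Ratios (÷ 0.003419): C 5.002, H 1.000, Cl 1.000, N 2.001
≈ 5:1:1:2 → C5HClN2

C5HClN2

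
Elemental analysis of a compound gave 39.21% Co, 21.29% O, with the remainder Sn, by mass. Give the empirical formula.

Co2O4Sn

Assume 100 g: 39.21 g Co, 21.29 g O, 39.5 g Sn.
Moles — Co: 39.21 / 58.93 = 0.6654 mol; O: 21.29 / 16.00 = 1.331 mol; Sn: 39.5 / 118.71 = 0.3327 mol
Divide by the smallest (0.3327 mol Sn): Co 2.000, O 3.999, Sn 1.000
Ratio ≈ 2:4:1, so the empirical formula is Co2O4Sn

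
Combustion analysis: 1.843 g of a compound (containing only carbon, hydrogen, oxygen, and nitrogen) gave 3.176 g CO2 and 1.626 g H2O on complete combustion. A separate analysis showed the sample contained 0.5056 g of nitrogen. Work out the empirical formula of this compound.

mol C = 3.176 / 44.01 = 0.07217; mass C = 0.07217 × 12.01 = 0.8667 g
mol H = 2 × (1.626 / 18.02) = 0.1805; mass H = 0.1805 × 1.008 = 0.1819 g
mol N = 0.5056 / 14.01 = 0.03609
mass O = 1.843 − (1.554) = 0.2888 g → mol O = 0.01805
Divide by the smallest (0.01805 mol O): C 3.998, H 9.999, N 1.999, O 1.000
Ratio ≈ 4:10:2:1, so the empirical formula is C4H10N2O

C4H10N2O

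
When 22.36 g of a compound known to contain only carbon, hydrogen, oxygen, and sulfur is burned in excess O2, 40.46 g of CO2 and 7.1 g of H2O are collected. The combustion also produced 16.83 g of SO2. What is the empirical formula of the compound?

C7H6OS2

mol C = 40.46 / 44.01 = 0.9193; mass C = 0.9193 × 12.01 = 11.04 g
mol H = 2 × (7.1 / 18.02) = 0.7880; mass H = 0.7880 × 1.008 = 0.7943 g
mol S = 16.83 / 64.07 = 0.2627; mass S = 8.424 g
mass O = 22.36 − (20.26) = 2.100 g → mol O = 0.1313
Ratios (÷ 0.1313): C 7.004, H 6.003, O 1.000, S 2.001
Ratio ≈ 7:6:1:2, so the empirical formula is C7H6OS2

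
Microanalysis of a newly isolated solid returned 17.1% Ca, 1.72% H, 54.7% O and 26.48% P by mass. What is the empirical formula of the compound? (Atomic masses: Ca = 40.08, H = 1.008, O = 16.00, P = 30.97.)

CaH4O8P2

Assume 100 g: 17.1 g Ca, 1.72 g H, 54.7 g O, 26.48 g P.
Moles — Ca: 17.1 / 40.08 = 0.4266 mol; H: 1.72 / 1.008 = 1.706 mol; O: 54.7 / 16.00 = 3.419 mol; P: 26.48 / 30.97 = 0.855 mol
Ratios (÷ 0.4266): Ca 1.000, H 3.999, O 8.013, P 2.004
→ CaH4O8P2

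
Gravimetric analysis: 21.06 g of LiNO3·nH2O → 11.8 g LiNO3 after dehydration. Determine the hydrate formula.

LiNO3·3H2O

Mass of water lost = 21.06 − 11.8 = 9.26 g → 9.26 / 18.02 = 0.5139 mol H2O
Molar mass of LiNO3 = 68.95 g/mol → mol LiNO3 = 11.8 / 68.95 = 0.1711
n = 0.5139 / 0.1711 = 3.00 ≈ 3 → LiNO3·3H2O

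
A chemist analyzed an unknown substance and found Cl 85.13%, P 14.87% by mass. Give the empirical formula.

Cl5P

Assume 100 g: 85.13 g Cl, 14.87 g P.
Moles — Cl: 85.13 / 35.45 = 2.401 mol; P: 14.87 / 30.97 = 0.4801 mol
Divide by the smallest (0.4801 mol P): Cl 5.001, P 1.000
→ Cl5P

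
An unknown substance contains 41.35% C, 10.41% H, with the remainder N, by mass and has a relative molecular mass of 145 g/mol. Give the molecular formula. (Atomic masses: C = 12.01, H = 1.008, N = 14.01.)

C5H15N5

Assume 100 g: 41.35 g C, 10.41 g H, 48.24 g N.
Moles — C: 41.35 / 12.01 = 3.443 mol; H: 10.41 / 1.008 = 10.33 mol; N: 48.24 / 14.01 = 3.443 mol
Smallest is C at 3.443 mol; normalising gives C 1.000, H 3.000, N 1.000
Ratio ≈ 1:3:1, so the empirical formula is CH3N
Empirical-formula mass = 29.04 g/mol
n = 145 / 29.04 = 4.99 ≈ 5
Molecular formula = (CH3N)×5 = C5H15N5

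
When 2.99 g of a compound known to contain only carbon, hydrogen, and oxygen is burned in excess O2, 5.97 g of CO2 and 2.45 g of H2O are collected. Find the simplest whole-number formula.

mol C = 5.97 / 44.01 = 0.1357; mass C = 0.1357 × 12.01 = 1.629 g
mol H = 2 × (2.45 / 18.02) = 0.2719; mass H = 0.2719 × 1.008 = 0.2741 g
mass O = 2.99 − (1.903) = 1.087 g → mol O = 0.06792
Divide by the smallest (0.06792 mol O): C 1.997, H 4.003, O 1.000
≈ 2:4:1 → C2H4O

C2H4O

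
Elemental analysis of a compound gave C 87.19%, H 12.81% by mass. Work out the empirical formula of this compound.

Assume 100 g: 87.19 g C, 12.81 g H.
Moles — C: 87.19 / 12.01 = 7.26 mol; H: 12.81 / 1.008 = 12.71 mol
Smallest is C at 7.26 mol; normalising gives C 1.000, H 1.751
×4: C 4.00, H 7.00 → C4H7

C4H7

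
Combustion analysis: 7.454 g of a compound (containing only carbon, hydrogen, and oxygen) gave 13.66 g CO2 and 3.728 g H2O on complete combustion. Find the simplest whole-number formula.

mol C = 13.66 / 44.01 = 0.3104; mass C = 0.3104 × 12.01 = 3.728 g
mol H = 2 × (3.728 / 18.02) = 0.4138; mass H = 0.4138 × 1.008 = 0.4171 g
mass O = 7.454 − (4.145) = 3.309 g → mol O = 0.2068
Ratios (÷ 0.2068): C 1.501, H 2.001, O 1.000
Scaling by 2: C 3.00, H 4.00, O 2.00 → C3H4O2

C3H4O2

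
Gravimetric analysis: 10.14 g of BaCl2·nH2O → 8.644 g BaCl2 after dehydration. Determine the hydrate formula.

BaCl2·2H2O

Mass of water lost = 10.14 − 8.644 = 1.496 g → 1.496 / 18.02 = 0.08302 mol H2O
Molar mass of BaCl2 = 208.23 g/mol → mol BaCl2 = 8.644 / 208.23 = 0.04151
n = 0.08302 / 0.04151 = 2.00 ≈ 2 → BaCl2·2H2O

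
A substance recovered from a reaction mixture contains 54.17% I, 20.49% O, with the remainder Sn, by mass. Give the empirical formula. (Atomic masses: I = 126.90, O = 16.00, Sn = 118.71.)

I2O6Sn

Assume 100 g: 54.17 g I, 20.49 g O, 25.34 g Sn.
n(I) = 54.17/126.90 = 0.4269, n(O) = 20.49/16.00 = 1.281, n(Sn) = 25.34/118.71 = 0.2135
Smallest is Sn at 0.2135 mol; normalising gives I 2.000, O 5.999, Sn 1.000
≈ 2:6:1 → I2O6Sn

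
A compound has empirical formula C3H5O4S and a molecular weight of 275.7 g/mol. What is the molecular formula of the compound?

Empirical-formula mass = 137.14 g/mol
n = 275.7 / 137.14 = 2.01 ≈ 2
Molecular formula = (C3H5O4S)2 = C6H10O8S2

C6H10O8S2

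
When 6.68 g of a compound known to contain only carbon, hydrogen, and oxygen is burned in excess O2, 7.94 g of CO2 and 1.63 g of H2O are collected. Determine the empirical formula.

C2H2O3

mol C = 7.94 / 44.01 = 0.1804; mass C = 0.1804 × 12.01 = 2.167 g
mol H = 2 × (1.63 / 18.02) = 0.1809; mass H = 0.1809 × 1.008 = 0.1824 g
mass O = 6.68 − (2.349) = 4.331 g → mol O = 0.2707
Divide by the smallest (0.1804 mol C): C 1.000, H 1.003, O 1.500
×2: C 2.00, H 2.01, O 3.00 → C2H2O3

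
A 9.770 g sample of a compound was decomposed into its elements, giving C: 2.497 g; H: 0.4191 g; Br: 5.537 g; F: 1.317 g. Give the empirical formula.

C: 2.497 g ÷ 12.01 g/mol = 0.2079 mol
H: 0.4191 g ÷ 1.008 g/mol = 0.4158 mol
Br: 5.537 g ÷ 79.90 g/mol = 0.0693 mol
F: 1.317 g ÷ 19.00 g/mol = 0.06932 mol
Ratios (÷ 0.0693): C 3.000, H 6.000, Br 1.000, F 1.000
≈ 3:6:1:1 → C3H6BrF

C3H6BrF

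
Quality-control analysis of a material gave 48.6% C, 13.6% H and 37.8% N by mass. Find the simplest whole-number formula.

C3H10N2

Assume 100 g: 48.6 g C, 13.6 g H, 37.8 g N.
n(C) = 48.6/12.01 = 4.047, n(H) = 13.6/1.008 = 13.49, n(N) = 37.8/14.01 = 2.698
Divide by the smallest (2.698 mol N): C 1.500, H 5.001, N 1.000
×2: C 3.00, H 10.00, N 2.00 → C3H10N2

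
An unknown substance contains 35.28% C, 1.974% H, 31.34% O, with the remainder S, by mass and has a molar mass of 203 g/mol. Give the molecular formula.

C6H4O4S2

Assume 100 g: 35.28 g C, 1.974 g H, 31.34 g O, 31.406 g S.
C: 35.28 g ÷ 12.01 g/mol = 2.938 mol
H: 1.974 g ÷ 1.008 g/mol = 1.958 mol
O: 31.34 g ÷ 16.00 g/mol = 1.959 mol
S: 31.406 g ÷ 32.07 g/mol = 0.9793 mol
Divide by the smallest (0.9793 mol S): C 3.000, H 2.000, O 2.000, S 1.000
Ratio ≈ 3:2:2:1, so the empirical formula is C3H2O2S
Empirical-formula mass = 102.12 g/mol
n = 203 / 102.12 = 1.99 ≈ 2
Molecular formula = (C3H2O2S)×2 = C6H4O4S2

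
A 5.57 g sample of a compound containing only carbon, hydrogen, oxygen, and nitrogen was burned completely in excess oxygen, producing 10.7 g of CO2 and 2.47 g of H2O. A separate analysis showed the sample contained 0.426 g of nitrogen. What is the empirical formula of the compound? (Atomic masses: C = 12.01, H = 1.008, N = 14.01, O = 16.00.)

C8H9NO4

mol C = 10.7 / 44.01 = 0.2431; mass C = 0.2431 × 12.01 = 2.920 g
mol H = 2 × (2.47 / 18.02) = 0.2741; mass H = 0.2741 × 1.008 = 0.2763 g
mol N = 0.426 / 14.01 = 0.03041
mass O = 5.57 − (3.622) = 1.948 g → mol O = 0.1217
Ratios (÷ 0.03041): C 7.996, H 9.016, N 1.000, O 4.003
≈ 8:9:1:4 → C8H9NO4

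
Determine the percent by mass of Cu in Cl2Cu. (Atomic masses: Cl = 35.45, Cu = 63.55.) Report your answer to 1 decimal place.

47.3%

Molar mass = 2(35.45) + 1(63.55) = 134.450 g/mol
Mass of Cu per mole = 1 × 63.55 = 63.550 g
% Cu = 63.550 / 134.450 × 100 = 47.3%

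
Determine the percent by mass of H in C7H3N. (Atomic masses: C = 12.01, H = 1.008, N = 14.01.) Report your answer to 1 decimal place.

Molar mass = 7(12.01) + 3(1.008) + 1(14.01) = 101.104 g/mol
Mass of H per mole = 3 × 1.008 = 3.024 g
% H = 3.024 / 101.104 × 100 = 3.0%

3.0%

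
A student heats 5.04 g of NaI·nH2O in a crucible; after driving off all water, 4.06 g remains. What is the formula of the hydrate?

NaI·2H2O

Mass of water lost = 5.04 − 4.06 = 0.98 g → 0.98 / 18.02 = 0.05438 mol H2O
Molar mass of NaI = 149.89 g/mol → mol NaI = 4.06 / 149.89 = 0.02709
n = 0.05438 / 0.02709 = 2.01 ≈ 2 → NaI·2H2O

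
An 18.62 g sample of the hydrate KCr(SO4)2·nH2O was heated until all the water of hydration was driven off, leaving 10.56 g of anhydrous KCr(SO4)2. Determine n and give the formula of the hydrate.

KCr(SO4)2·12H2O

Mass of water lost = 18.62 − 10.56 = 8.06 g → 8.06 / 18.02 = 0.4473 mol H2O
Molar mass of KCr(SO4)2 = 283.24 g/mol → mol KCr(SO4)2 = 10.56 / 283.24 = 0.03728
n = 0.4473 / 0.03728 = 12.00 ≈ 12 → KCr(SO4)2·12H2O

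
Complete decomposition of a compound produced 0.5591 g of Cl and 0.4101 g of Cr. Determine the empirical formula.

Cl2Cr

Cl: 0.5591 g ÷ 35.45 g/mol = 0.01577 mol
Cr: 0.4101 g ÷ 52.00 g/mol = 0.007887 mol
Divide by the smallest (0.007887 mol Cr): Cl 2.000, Cr 1.000
Ratio ≈ 2:1, so the empirical formula is Cl2Cr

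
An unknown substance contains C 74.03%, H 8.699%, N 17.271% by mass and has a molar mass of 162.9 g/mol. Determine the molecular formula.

Assume 100 g: 74.03 g C, 8.699 g H, 17.271 g N.
C: 74.03 g ÷ 12.01 g/mol = 6.164 mol
H: 8.699 g ÷ 1.008 g/mol = 8.63 mol
N: 17.271 g ÷ 14.01 g/mol = 1.233 mol
Ratios (÷ 1.233): C 5.000, H 7.001, N 1.000
→ C5H7N
Empirical-formula mass = 81.12 g/mol
n = 162.9 / 81.12 = 2.01 ≈ 2
Molecular formula = (C5H7N)×2 = C10H14N2

C10H14N2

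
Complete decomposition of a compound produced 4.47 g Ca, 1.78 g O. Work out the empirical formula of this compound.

CaO

Ca: 4.47 g ÷ 40.08 g/mol = 0.1115 mol
O: 1.78 g ÷ 16.00 g/mol = 0.1113 mol
Divide by the smallest (0.1113 mol O): Ca 1.002, O 1.000
≈ 1:1 → CaO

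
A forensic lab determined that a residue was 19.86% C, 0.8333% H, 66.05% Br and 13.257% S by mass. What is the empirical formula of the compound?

C4H2Br2S

Assume 100 g: 19.86 g C, 0.8333 g H, 66.05 g Br, 13.257 g S.
C: 19.86 g ÷ 12.01 g/mol = 1.654 mol
H: 0.8333 g ÷ 1.008 g/mol = 0.8267 mol
Br: 66.05 g ÷ 79.90 g/mol = 0.8267 mol
S: 13.257 g ÷ 32.07 g/mol = 0.4134 mol
Ratios (÷ 0.4134): C 4.000, H 2.000, Br 2.000, S 1.000
Ratio ≈ 4:2:2:1, so the empirical formula is C4H2Br2S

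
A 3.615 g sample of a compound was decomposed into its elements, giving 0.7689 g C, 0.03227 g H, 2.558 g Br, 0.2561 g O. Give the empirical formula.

C4H2Br2O

C: 0.7689 g ÷ 12.01 g/mol = 0.06402 mol
H: 0.03227 g ÷ 1.008 g/mol = 0.03201 mol
Br: 2.558 g ÷ 79.90 g/mol = 0.03202 mol
O: 0.2561 g ÷ 16.00 g/mol = 0.01601 mol
Smallest is O at 0.01601 mol; normalising gives C 4.000, H 2.000, Br 2.000, O 1.000
≈ 4:2:2:1 → C4H2Br2O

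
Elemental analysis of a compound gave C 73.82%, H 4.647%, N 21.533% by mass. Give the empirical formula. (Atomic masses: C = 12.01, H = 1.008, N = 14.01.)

C4H3N

Assume 100 g: 73.82 g C, 4.647 g H, 21.533 g N.
C: 73.82 g ÷ 12.01 g/mol = 6.147 mol
H: 4.647 g ÷ 1.008 g/mol = 4.61 mol
N: 21.533 g ÷ 14.01 g/mol = 1.537 mol
Smallest is N at 1.537 mol; normalising gives C 3.999, H 2.999, N 1.000
→ C4H3N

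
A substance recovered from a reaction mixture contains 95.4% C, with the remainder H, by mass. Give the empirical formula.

C7H4

Assume 100 g: 95.4 g C, 4.6 g H.
n(C) = 95.4/12.01 = 7.943, n(H) = 4.6/1.008 = 4.563
Divide by the smallest (4.563 mol H): C 1.741, H 1.000
×4: C 6.96, H 4.00 → C7H4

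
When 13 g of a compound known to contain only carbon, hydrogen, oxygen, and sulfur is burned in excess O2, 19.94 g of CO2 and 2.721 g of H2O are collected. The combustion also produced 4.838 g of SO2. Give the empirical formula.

mol C = 19.94 / 44.01 = 0.4531; mass C = 0.4531 × 12.01 = 5.441 g
mol H = 2 × (2.721 / 18.02) = 0.3020; mass H = 0.3020 × 1.008 = 0.3044 g
mol S = 4.838 / 64.07 = 0.07551; mass S = 2.422 g
mass O = 13 − (8.168) = 4.832 g → mol O = 0.3020
Smallest is S at 0.07551 mol; normalising gives C 6.000, H 3.999, O 4.000, S 1.000
→ C6H4O4S

C6H4O4S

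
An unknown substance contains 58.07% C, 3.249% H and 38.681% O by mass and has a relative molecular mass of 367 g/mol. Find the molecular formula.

Assume 100 g: 58.07 g C, 3.249 g H, 38.681 g O.
C: 58.07 g ÷ 12.01 g/mol = 4.835 mol
H: 3.249 g ÷ 1.008 g/mol = 3.223 mol
O: 38.681 g ÷ 16.00 g/mol = 2.418 mol
Divide by the smallest (2.418 mol O): C 2.000, H 1.333, O 1.000
Scaling by 3: C 6.00, H 4.00, O 3.00 → C6H4O3
Empirical-formula mass = 124.09 g/mol
n = 367 / 124.09 = 2.96 ≈ 3
Molecular formula = (C6H4O3)×3 = C18H12O9

C18H12O9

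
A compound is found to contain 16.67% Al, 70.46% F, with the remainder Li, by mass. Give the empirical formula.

AlF6Li3

Assume 100 g: 16.67 g Al, 70.46 g F, 12.87 g Li.
n(Al) = 16.67/26.98 = 0.6179, n(F) = 70.46/19.00 = 3.708, n(Li) = 12.87/6.94 = 1.854
Smallest is Al at 0.6179 mol; normalising gives Al 1.000, F 6.002, Li 3.001
≈ 1:6:3 → AlF6Li3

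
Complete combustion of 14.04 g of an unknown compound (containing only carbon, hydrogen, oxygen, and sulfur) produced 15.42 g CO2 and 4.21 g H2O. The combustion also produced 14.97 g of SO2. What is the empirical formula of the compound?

C3H4OS2

mol C = 15.42 / 44.01 = 0.3504; mass C = 0.3504 × 12.01 = 4.208 g
mol H = 2 × (4.21 / 18.02) = 0.4673; mass H = 0.4673 × 1.008 = 0.4710 g
mol S = 14.97 / 64.07 = 0.2337; mass S = 7.493 g
mass O = 14.04 − (12.17) = 1.868 g → mol O = 0.1167
Divide by the smallest (0.1167 mol O): C 3.001, H 4.003, O 1.000, S 2.001
≈ 3:4:1:2 → C3H4OS2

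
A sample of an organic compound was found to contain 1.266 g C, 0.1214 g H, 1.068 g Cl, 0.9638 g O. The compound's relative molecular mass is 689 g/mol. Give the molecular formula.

C21H24Cl6O12

n(C) = 1.266/12.01 = 0.1054, n(H) = 0.1214/1.008 = 0.1204, n(Cl) = 1.068/35.45 = 0.03013, n(O) = 0.9638/16.00 = 0.06024
Smallest is Cl at 0.03013 mol; normalising gives C 3.499, H 3.998, Cl 1.000, O 1.999
×2: C 7.00, H 8.00, Cl 2.00, O 4.00 → C7H8Cl2O4
Empirical-formula mass = 227.03 g/mol
n = 689 / 227.03 = 3.03 ≈ 3
Molecular formula = (C7H8Cl2O4)×3 = C21H24Cl6O12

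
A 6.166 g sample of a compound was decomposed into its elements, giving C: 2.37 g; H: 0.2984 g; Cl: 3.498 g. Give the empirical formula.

Moles — C: 2.37 / 12.01 = 0.1973 mol; H: 0.2984 / 1.008 = 0.296 mol; Cl: 3.498 / 35.45 = 0.09867 mol
Divide by the smallest (0.09867 mol Cl): C 2.000, H 3.000, Cl 1.000
→ C2H3Cl

C2H3Cl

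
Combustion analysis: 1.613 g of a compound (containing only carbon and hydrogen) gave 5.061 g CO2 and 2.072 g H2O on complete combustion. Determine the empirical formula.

CH2

mol C = 5.061 / 44.01 = 0.1150; mass C = 0.1150 × 12.01 = 1.381 g
mol H = 2 × (2.072 / 18.02) = 0.2300; mass H = 0.2300 × 1.008 = 0.2318 g
Smallest is C at 0.115 mol; normalising gives C 1.000, H 2.000
≈ 1:2 → CH2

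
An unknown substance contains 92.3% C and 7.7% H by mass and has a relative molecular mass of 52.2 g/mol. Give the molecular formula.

C4H4

Assume 100 g: 92.3 g C, 7.7 g H.
Moles — C: 92.3 / 12.01 = 7.685 mol; H: 7.7 / 1.008 = 7.639 mol
Ratios (÷ 7.639): C 1.006, H 1.000
≈ 1:1 → CH
Empirical-formula mass = 13.02 g/mol
n = 52.2 / 13.02 = 4.01 ≈ 4
Molecular formula = (CH)×4 = C4H4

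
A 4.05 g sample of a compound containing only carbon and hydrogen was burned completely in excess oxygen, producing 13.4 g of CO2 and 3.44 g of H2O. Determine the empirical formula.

mol C = 13.4 / 44.01 = 0.3045; mass C = 0.3045 × 12.01 = 3.657 g
mol H = 2 × (3.44 / 18.02) = 0.3818; mass H = 0.3818 × 1.008 = 0.3849 g
Smallest is C at 0.3045 mol; normalising gives C 1.000, H 1.254
Multiply by 4: C 4.00, H 5.02 → C4H5

C4H5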